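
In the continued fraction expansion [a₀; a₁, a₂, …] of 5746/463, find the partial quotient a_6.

2

⌊5746/463⌋ = 12, remainder 190
⌊463/190⌋ = 2, remainder 83
⌊190/83⌋ = 2, remainder 24
⌊83/24⌋ = 3, remainder 11
⌊24/11⌋ = 2, remainder 2
⌊11/2⌋ = 5, remainder 1
⌊2/1⌋ = 2, remainder 0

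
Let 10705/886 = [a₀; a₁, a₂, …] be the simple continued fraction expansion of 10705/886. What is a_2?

⌊10705/886⌋ = 12, remainder 73
⌊886/73⌋ = 12, remainder 10
⌊73/10⌋ = 7, remainder 3

7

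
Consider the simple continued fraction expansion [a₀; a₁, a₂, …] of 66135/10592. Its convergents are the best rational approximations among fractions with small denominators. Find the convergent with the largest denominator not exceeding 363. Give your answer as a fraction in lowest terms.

256/41

List convergents until the denominator exceeds the bound:
a_0 = 6: 6/1  (≤ bound)
a_1 = 4: 25/4  (≤ bound)
a_2 = 9: 231/37  (≤ bound)
a_3 = 1: 256/41  (≤ bound)
a_4 = 14: 3815/611  (> 363, stop)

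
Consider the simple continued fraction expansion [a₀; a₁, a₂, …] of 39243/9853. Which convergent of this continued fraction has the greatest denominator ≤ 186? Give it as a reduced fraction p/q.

a_0 = 3: 3/1  (≤ bound)
a_1 = 1: 4/1  (≤ bound)
a_2 = 57: 231/58  (≤ bound)
a_3 = 3: 697/175  (≤ bound)
a_4 = 3: 2322/583  (> 186, stop)

697/175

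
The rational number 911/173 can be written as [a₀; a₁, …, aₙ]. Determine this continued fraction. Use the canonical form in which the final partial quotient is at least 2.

[5; 3, 1, 3, 5, 2]

911 ÷ 173 → quotient 5, remainder 46
173 ÷ 46 → quotient 3, remainder 35
46 ÷ 35 → quotient 1, remainder 11
35 ÷ 11 → quotient 3, remainder 2
11 ÷ 2 → quotient 5, remainder 1
2 ÷ 1 → quotient 2, remainder 0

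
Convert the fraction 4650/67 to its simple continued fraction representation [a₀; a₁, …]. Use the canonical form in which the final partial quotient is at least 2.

[69; 2, 2, 13]

⌊4650/67⌋ = 69, remainder 27
⌊67/27⌋ = 2, remainder 13
⌊27/13⌋ = 2, remainder 1
⌊13/1⌋ = 13, remainder 0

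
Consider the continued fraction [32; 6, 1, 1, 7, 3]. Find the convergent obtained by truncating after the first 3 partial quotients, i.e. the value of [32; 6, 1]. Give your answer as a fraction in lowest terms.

a_0 = 32: 32/1
a_1 = 6: 193/6
a_2 = 1: 225/7

225/7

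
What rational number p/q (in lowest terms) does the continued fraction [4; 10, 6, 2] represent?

541/132

Starting at the tail and folding back:
Start with 2.
6 + 1/(2/1) = 6 + 1/2 = 13/2
10 + 1/(13/2) = 10 + 2/13 = 132/13
4 + 1/(132/13) = 4 + 13/132 = 541/132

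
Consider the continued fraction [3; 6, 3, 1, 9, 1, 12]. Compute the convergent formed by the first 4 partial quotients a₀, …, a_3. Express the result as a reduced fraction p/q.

79/25

a_0 = 3: 3/1
a_1 = 6: 19/6
a_2 = 3: 60/19
a_3 = 1: 79/25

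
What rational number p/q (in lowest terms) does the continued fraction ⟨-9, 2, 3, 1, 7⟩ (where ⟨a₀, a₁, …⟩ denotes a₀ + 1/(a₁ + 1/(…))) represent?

-599/70

a_0 = -9: -9/1
a_1 = 2: -17/2
a_2 = 3: -60/7
a_3 = 1: -77/9
a_4 = 7: -599/70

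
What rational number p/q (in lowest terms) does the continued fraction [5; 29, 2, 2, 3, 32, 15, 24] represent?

29403932/5841067

a_0 = 5: 5/1
a_1 = 29: 146/29
a_2 = 2: 297/59
a_3 = 2: 740/147
a_4 = 3: 2517/500
a_5 = 32: 81284/16147
a_6 = 15: 1221777/242705
a_7 = 24: 29403932/5841067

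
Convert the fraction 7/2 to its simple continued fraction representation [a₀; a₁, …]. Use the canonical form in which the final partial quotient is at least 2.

[3; 2]

⌊7/2⌋ = 3, remainder 1
⌊2/1⌋ = 2, remainder 0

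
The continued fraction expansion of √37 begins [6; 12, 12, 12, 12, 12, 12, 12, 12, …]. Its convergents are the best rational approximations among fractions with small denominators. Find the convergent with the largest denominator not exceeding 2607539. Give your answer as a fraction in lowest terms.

1555849/255780

a_0 = 6: 6/1  (≤ bound)
a_1 = 12: 73/12  (≤ bound)
a_2 = 12: 882/145  (≤ bound)
a_3 = 12: 10657/1752  (≤ bound)
a_4 = 12: 128766/21169  (≤ bound)
a_5 = 12: 1555849/255780  (≤ bound)
a_6 = 12: 18798954/3090529  (> 2607539, stop)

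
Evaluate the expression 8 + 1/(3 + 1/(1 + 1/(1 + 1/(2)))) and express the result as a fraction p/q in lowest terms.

Compute successive convergents:
a_0 = 8: 8/1
a_1 = 3: 25/3
a_2 = 1: 33/4
a_3 = 1: 58/7
a_4 = 2: 149/18

149/18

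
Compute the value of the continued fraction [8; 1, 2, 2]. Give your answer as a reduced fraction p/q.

a_0 = 8: 8/1
a_1 = 1: 9/1
a_2 = 2: 26/3
a_3 = 2: 61/7

61/7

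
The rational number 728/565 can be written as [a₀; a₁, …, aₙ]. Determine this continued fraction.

728 = 1·565 + 163, so a_0 = 1
565 = 3·163 + 76, so a_1 = 3
163 = 2·76 + 11, so a_2 = 2
76 = 6·11 + 10, so a_3 = 6
11 = 1·10 + 1, so a_4 = 1
10 = 10·1 + 0, so a_5 = 10

[1; 3, 2, 6, 1, 10]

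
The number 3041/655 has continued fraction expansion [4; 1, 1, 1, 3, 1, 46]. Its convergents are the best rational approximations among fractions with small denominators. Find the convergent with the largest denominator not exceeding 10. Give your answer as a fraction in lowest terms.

a_0 = 4: 4/1  (≤ bound)
a_1 = 1: 5/1  (≤ bound)
a_2 = 1: 9/2  (≤ bound)
a_3 = 1: 14/3  (≤ bound)
a_4 = 3: 51/11  (> 10, stop)

14/3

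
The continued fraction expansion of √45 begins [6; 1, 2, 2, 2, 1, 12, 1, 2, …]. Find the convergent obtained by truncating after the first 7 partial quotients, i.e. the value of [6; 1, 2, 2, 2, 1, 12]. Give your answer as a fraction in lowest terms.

Starting at the tail and folding back:
Start with 12.
1 + 1/(12/1) = 1 + 1/12 = 13/12
2 + 1/(13/12) = 2 + 12/13 = 38/13
2 + 1/(38/13) = 2 + 13/38 = 89/38
2 + 1/(89/38) = 2 + 38/89 = 216/89
1 + 1/(216/89) = 1 + 89/216 = 305/216
6 + 1/(305/216) = 6 + 216/305 = 2046/305

2046/305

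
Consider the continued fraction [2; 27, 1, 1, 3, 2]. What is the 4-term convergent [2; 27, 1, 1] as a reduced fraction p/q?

112/55

Start with 1.
1 + 1/(1/1) = 1 + 1/1 = 2/1
27 + 1/(2/1) = 27 + 1/2 = 55/2
2 + 1/(55/2) = 2 + 2/55 = 112/55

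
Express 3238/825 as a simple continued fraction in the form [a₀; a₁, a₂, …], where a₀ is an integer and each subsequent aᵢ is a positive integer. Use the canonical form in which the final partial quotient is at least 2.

[3; 1, 12, 3, 3, 1, 4]

3238 ÷ 825 → quotient 3, remainder 763
825 ÷ 763 → quotient 1, remainder 62
763 ÷ 62 → quotient 12, remainder 19
62 ÷ 19 → quotient 3, remainder 5
19 ÷ 5 → quotient 3, remainder 4
5 ÷ 4 → quotient 1, remainder 1
4 ÷ 1 → quotient 4, remainder 0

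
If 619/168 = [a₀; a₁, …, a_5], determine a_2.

Repeatedly divide and take the remainder:
619 ÷ 168 → quotient 3, remainder 115
168 ÷ 115 → quotient 1, remainder 53
115 ÷ 53 → quotient 2, remainder 9

2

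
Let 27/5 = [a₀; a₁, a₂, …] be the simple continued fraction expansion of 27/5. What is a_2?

2

Apply division with remainder until the remainder is 0:
27 ÷ 5 → quotient 5, remainder 2
5 ÷ 2 → quotient 2, remainder 1
2 ÷ 1 → quotient 2, remainder 0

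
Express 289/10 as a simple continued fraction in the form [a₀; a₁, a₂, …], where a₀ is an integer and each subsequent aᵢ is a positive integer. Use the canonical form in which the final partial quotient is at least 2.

289 = 28·10 + 9, so a_0 = 28
10 = 1·9 + 1, so a_1 = 1
9 = 9·1 + 0, so a_2 = 9

[28; 1, 9]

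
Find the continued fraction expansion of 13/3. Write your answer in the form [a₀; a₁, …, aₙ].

⌊13/3⌋ = 4, remainder 1
⌊3/1⌋ = 3, remainder 0

[4; 3]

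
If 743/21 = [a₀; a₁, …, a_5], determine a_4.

⌊743/21⌋ = 35, remainder 8
⌊21/8⌋ = 2, remainder 5
⌊8/5⌋ = 1, remainder 3
⌊5/3⌋ = 1, remainder 2
⌊3/2⌋ = 1, remainder 1

1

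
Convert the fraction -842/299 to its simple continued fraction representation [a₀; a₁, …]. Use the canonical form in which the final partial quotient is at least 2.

[-3; 5, 2, 3, 2, 3]

⌊-842/299⌋ = -3, remainder 55
⌊299/55⌋ = 5, remainder 24
⌊55/24⌋ = 2, remainder 7
⌊24/7⌋ = 3, remainder 3
⌊7/3⌋ = 2, remainder 1
⌊3/1⌋ = 3, remainder 0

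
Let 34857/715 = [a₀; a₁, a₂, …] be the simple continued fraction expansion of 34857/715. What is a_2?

34857 ÷ 715 → quotient 48, remainder 537
715 ÷ 537 → quotient 1, remainder 178
537 ÷ 178 → quotient 3, remainder 3

3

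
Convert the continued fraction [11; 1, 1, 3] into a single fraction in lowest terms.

a_0 = 11: 11/1
a_1 = 1: 12/1
a_2 = 1: 23/2
a_3 = 3: 81/7

81/7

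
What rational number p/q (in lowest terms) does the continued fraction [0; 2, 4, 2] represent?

9/20

Start with 2.
4 + 1/(2/1) = 4 + 1/2 = 9/2
2 + 1/(9/2) = 2 + 2/9 = 20/9
0 + 1/(20/9) = 0 + 9/20 = 9/20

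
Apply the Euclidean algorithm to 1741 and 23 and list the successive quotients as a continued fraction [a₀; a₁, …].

1741 = 75·23 + 16, so a_0 = 75
23 = 1·16 + 7, so a_1 = 1
16 = 2·7 + 2, so a_2 = 2
7 = 3·2 + 1, so a_3 = 3
2 = 2·1 + 0, so a_4 = 2

[75; 1, 2, 3, 2]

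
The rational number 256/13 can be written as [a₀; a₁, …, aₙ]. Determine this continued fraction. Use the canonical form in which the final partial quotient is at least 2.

256 = 19·13 + 9, so a_0 = 19
13 = 1·9 + 4, so a_1 = 1
9 = 2·4 + 1, so a_2 = 2
4 = 4·1 + 0, so a_3 = 4

[19; 1, 2, 4]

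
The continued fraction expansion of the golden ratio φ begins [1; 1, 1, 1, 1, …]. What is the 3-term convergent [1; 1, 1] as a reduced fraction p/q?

3/2

Start with 1.
1 + 1/(1/1) = 1 + 1/1 = 2/1
1 + 1/(2/1) = 1 + 1/2 = 3/2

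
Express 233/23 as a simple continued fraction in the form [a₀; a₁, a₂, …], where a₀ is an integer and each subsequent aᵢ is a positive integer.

[10; 7, 1, 2]

Repeatedly divide and take the remainder:
⌊233/23⌋ = 10, remainder 3
⌊23/3⌋ = 7, remainder 2
⌊3/2⌋ = 1, remainder 1
⌊2/1⌋ = 2, remainder 0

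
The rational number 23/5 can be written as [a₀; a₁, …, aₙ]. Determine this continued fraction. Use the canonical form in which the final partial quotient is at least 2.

[4; 1, 1, 2]

23 = 4·5 + 3, so a_0 = 4
5 = 1·3 + 2, so a_1 = 1
3 = 1·2 + 1, so a_2 = 1
2 = 2·1 + 0, so a_3 = 2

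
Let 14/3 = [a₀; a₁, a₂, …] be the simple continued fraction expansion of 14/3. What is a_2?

Repeatedly divide and take the remainder:
⌊14/3⌋ = 4, remainder 2
⌊3/2⌋ = 1, remainder 1
⌊2/1⌋ = 2, remainder 0

2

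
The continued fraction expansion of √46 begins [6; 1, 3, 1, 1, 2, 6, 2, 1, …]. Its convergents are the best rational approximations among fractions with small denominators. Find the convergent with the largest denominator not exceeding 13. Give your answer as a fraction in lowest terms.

61/9

List convergents until the denominator exceeds the bound:
a_0 = 6: 6/1  (≤ bound)
a_1 = 1: 7/1  (≤ bound)
a_2 = 3: 27/4  (≤ bound)
a_3 = 1: 34/5  (≤ bound)
a_4 = 1: 61/9  (≤ bound)
a_5 = 2: 156/23  (> 13, stop)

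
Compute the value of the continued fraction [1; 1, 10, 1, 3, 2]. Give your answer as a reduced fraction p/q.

203/106

Work from the innermost term outward:
Start with 2.
3 + 1/(2/1) = 3 + 1/2 = 7/2
1 + 1/(7/2) = 1 + 2/7 = 9/7
10 + 1/(9/7) = 10 + 7/9 = 97/9
1 + 1/(97/9) = 1 + 9/97 = 106/97
1 + 1/(106/97) = 1 + 97/106 = 203/106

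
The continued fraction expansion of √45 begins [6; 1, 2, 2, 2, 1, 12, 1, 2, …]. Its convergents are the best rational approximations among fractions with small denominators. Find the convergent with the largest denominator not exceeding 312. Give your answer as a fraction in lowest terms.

2046/305

a_0 = 6: 6/1  (≤ bound)
a_1 = 1: 7/1  (≤ bound)
a_2 = 2: 20/3  (≤ bound)
a_3 = 2: 47/7  (≤ bound)
a_4 = 2: 114/17  (≤ bound)
a_5 = 1: 161/24  (≤ bound)
a_6 = 12: 2046/305  (≤ bound)
a_7 = 1: 2207/329  (> 312, stop)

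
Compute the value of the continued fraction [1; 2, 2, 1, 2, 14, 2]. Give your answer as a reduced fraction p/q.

Work from the innermost term outward:
Start with 2.
14 + 1/(2/1) = 14 + 1/2 = 29/2
2 + 1/(29/2) = 2 + 2/29 = 60/29
1 + 1/(60/29) = 1 + 29/60 = 89/60
2 + 1/(89/60) = 2 + 60/89 = 238/89
2 + 1/(238/89) = 2 + 89/238 = 565/238
1 + 1/(565/238) = 1 + 238/565 = 803/565

803/565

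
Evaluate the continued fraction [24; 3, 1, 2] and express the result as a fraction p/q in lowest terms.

267/11

Use the convergent recurrence hₖ = aₖ·hₖ₋₁ + hₖ₋₂ (and likewise for the denominators kₖ):
a_0 = 24: 24/1
a_1 = 3: 73/3
a_2 = 1: 97/4
a_3 = 2: 267/11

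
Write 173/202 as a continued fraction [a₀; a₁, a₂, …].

Repeatedly divide and take the remainder:
173 ÷ 202 → quotient 0, remainder 173
202 ÷ 173 → quotient 1, remainder 29
173 ÷ 29 → quotient 5, remainder 28
29 ÷ 28 → quotient 1, remainder 1
28 ÷ 1 → quotient 28, remainder 0

[0; 1, 5, 1, 28]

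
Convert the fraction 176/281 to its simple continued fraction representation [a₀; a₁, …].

⌊176/281⌋ = 0, remainder 176
⌊281/176⌋ = 1, remainder 105
⌊176/105⌋ = 1, remainder 71
⌊105/71⌋ = 1, remainder 34
⌊71/34⌋ = 2, remainder 3
⌊34/3⌋ = 11, remainder 1
⌊3/1⌋ = 3, remainder 0

[0; 1, 1, 1, 2, 11, 3]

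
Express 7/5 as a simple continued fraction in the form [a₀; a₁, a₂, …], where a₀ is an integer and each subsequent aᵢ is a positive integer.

[1; 2, 2]

7 = 1·5 + 2, so a_0 = 1
5 = 2·2 + 1, so a_1 = 2
2 = 2·1 + 0, so a_2 = 2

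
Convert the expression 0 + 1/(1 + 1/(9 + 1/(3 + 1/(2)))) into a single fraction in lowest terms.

65/72

a_0 = 0: 0/1
a_1 = 1: 1/1
a_2 = 9: 9/10
a_3 = 3: 28/31
a_4 = 2: 65/72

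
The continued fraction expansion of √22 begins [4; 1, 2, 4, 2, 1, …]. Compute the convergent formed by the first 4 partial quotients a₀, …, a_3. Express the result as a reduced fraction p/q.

Work from the innermost term outward:
Start with 4.
2 + 1/(4/1) = 2 + 1/4 = 9/4
1 + 1/(9/4) = 1 + 4/9 = 13/9
4 + 1/(13/9) = 4 + 9/13 = 61/13

61/13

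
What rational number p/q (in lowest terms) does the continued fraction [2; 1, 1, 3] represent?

Starting at the tail and folding back:
Start with 3.
1 + 1/(3/1) = 1 + 1/3 = 4/3
1 + 1/(4/3) = 1 + 3/4 = 7/4
2 + 1/(7/4) = 2 + 4/7 = 18/7

18/7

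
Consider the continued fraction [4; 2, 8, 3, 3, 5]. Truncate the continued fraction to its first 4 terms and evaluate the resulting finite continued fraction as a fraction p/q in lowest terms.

a_0 = 4: 4/1
a_1 = 2: 9/2
a_2 = 8: 76/17
a_3 = 3: 237/53

237/53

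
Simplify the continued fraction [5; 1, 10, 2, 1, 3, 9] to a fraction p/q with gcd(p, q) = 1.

a_0 = 5: 5/1
a_1 = 1: 6/1
a_2 = 10: 65/11
a_3 = 2: 136/23
a_4 = 1: 201/34
a_5 = 3: 739/125
a_6 = 9: 6852/1159

6852/1159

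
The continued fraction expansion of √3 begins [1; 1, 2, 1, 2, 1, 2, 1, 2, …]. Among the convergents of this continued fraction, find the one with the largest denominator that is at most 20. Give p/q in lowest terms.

a_0 = 1: 1/1  (≤ bound)
a_1 = 1: 2/1  (≤ bound)
a_2 = 2: 5/3  (≤ bound)
a_3 = 1: 7/4  (≤ bound)
a_4 = 2: 19/11  (≤ bound)
a_5 = 1: 26/15  (≤ bound)
a_6 = 2: 71/41  (> 20, stop)

26/15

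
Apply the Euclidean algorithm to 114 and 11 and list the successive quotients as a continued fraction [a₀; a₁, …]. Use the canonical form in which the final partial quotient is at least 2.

[10; 2, 1, 3]

Run the Euclidean algorithm, recording each quotient:
114 ÷ 11 → quotient 10, remainder 4
11 ÷ 4 → quotient 2, remainder 3
4 ÷ 3 → quotient 1, remainder 1
3 ÷ 1 → quotient 3, remainder 0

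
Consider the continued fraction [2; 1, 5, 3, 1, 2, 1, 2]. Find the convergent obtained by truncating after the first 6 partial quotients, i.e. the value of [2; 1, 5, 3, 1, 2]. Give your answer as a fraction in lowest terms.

Work from the innermost term outward:
Start with 2.
1 + 1/(2/1) = 1 + 1/2 = 3/2
3 + 1/(3/2) = 3 + 2/3 = 11/3
5 + 1/(11/3) = 5 + 3/11 = 58/11
1 + 1/(58/11) = 1 + 11/58 = 69/58
2 + 1/(69/58) = 2 + 58/69 = 196/69

196/69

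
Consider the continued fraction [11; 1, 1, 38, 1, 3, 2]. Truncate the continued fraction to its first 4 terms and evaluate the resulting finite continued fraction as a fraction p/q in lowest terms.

886/77

Build up convergents one term at a time:
a_0 = 11: 11/1
a_1 = 1: 12/1
a_2 = 1: 23/2
a_3 = 38: 886/77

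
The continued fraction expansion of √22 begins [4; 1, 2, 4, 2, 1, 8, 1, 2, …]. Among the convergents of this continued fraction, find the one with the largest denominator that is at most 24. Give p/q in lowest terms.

61/13

a_0 = 4: 4/1  (≤ bound)
a_1 = 1: 5/1  (≤ bound)
a_2 = 2: 14/3  (≤ bound)
a_3 = 4: 61/13  (≤ bound)
a_4 = 2: 136/29  (> 24, stop)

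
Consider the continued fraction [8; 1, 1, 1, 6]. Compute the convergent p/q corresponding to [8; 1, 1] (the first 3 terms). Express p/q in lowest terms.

Start with 1.
1 + 1/(1/1) = 1 + 1/1 = 2/1
8 + 1/(2/1) = 8 + 1/2 = 17/2

17/2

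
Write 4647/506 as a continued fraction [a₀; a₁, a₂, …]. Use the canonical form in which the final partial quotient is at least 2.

[9; 5, 2, 3, 1, 2, 1, 2]

Apply division with remainder until the remainder is 0:
4647 ÷ 506 → quotient 9, remainder 93
506 ÷ 93 → quotient 5, remainder 41
93 ÷ 41 → quotient 2, remainder 11
41 ÷ 11 → quotient 3, remainder 8
11 ÷ 8 → quotient 1, remainder 3
8 ÷ 3 → quotient 2, remainder 2
3 ÷ 2 → quotient 1, remainder 1
2 ÷ 1 → quotient 2, remainder 0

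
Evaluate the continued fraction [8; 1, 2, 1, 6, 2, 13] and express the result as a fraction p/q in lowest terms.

Use the convergent recurrence hₖ = aₖ·hₖ₋₁ + hₖ₋₂ (and likewise for the denominators kₖ):
a_0 = 8: 8/1
a_1 = 1: 9/1
a_2 = 2: 26/3
a_3 = 1: 35/4
a_4 = 6: 236/27
a_5 = 2: 507/58
a_6 = 13: 6827/781

6827/781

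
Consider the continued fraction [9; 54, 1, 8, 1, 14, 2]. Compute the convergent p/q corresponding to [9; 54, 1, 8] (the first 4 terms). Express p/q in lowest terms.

Compute successive convergents:
a_0 = 9: 9/1
a_1 = 54: 487/54
a_2 = 1: 496/55
a_3 = 8: 4455/494

4455/494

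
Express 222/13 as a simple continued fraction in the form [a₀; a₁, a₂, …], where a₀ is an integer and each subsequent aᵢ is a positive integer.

Repeatedly divide and take the remainder:
⌊222/13⌋ = 17, remainder 1
⌊13/1⌋ = 13, remainder 0

[17; 13]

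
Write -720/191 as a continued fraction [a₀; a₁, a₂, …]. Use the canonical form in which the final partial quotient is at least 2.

[-4; 4, 2, 1, 14]

-720 = -4·191 + 44, so a_0 = -4
191 = 4·44 + 15, so a_1 = 4
44 = 2·15 + 14, so a_2 = 2
15 = 1·14 + 1, so a_3 = 1
14 = 14·1 + 0, so a_4 = 14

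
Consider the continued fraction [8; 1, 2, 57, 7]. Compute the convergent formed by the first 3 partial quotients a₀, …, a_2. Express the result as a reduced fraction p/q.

26/3

a_0 = 8: 8/1
a_1 = 1: 9/1
a_2 = 2: 26/3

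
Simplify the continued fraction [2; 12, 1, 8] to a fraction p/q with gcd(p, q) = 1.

a_0 = 2: 2/1
a_1 = 12: 25/12
a_2 = 1: 27/13
a_3 = 8: 241/116

241/116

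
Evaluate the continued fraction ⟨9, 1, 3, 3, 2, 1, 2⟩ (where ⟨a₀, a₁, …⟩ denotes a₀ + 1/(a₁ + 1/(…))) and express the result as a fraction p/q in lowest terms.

1133/116

a_0 = 9: 9/1
a_1 = 1: 10/1
a_2 = 3: 39/4
a_3 = 3: 127/13
a_4 = 2: 293/30
a_5 = 1: 420/43
a_6 = 2: 1133/116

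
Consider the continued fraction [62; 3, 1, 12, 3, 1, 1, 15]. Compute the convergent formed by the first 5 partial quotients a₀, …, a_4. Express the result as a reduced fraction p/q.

9774/157

Start with 3.
12 + 1/(3/1) = 12 + 1/3 = 37/3
1 + 1/(37/3) = 1 + 3/37 = 40/37
3 + 1/(40/37) = 3 + 37/40 = 157/40
62 + 1/(157/40) = 62 + 40/157 = 9774/157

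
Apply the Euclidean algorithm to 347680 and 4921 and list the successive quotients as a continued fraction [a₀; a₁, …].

347680 ÷ 4921 → quotient 70, remainder 3210
4921 ÷ 3210 → quotient 1, remainder 1711
3210 ÷ 1711 → quotient 1, remainder 1499
1711 ÷ 1499 → quotient 1, remainder 212
1499 ÷ 212 → quotient 7, remainder 15
212 ÷ 15 → quotient 14, remainder 2
15 ÷ 2 → quotient 7, remainder 1
2 ÷ 1 → quotient 2, remainder 0

[70; 1, 1, 1, 7, 14, 7, 2]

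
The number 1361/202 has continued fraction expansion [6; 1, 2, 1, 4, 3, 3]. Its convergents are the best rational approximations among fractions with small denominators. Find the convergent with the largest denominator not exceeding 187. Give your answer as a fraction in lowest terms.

List convergents until the denominator exceeds the bound:
a_0 = 6: 6/1  (≤ bound)
a_1 = 1: 7/1  (≤ bound)
a_2 = 2: 20/3  (≤ bound)
a_3 = 1: 27/4  (≤ bound)
a_4 = 4: 128/19  (≤ bound)
a_5 = 3: 411/61  (≤ bound)
a_6 = 3: 1361/202  (> 187, stop)

411/61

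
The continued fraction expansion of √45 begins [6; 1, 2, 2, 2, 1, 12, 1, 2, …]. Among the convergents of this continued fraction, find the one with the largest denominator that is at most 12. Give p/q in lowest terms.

47/7

List convergents until the denominator exceeds the bound:
a_0 = 6: 6/1  (≤ bound)
a_1 = 1: 7/1  (≤ bound)
a_2 = 2: 20/3  (≤ bound)
a_3 = 2: 47/7  (≤ bound)
a_4 = 2: 114/17  (> 12, stop)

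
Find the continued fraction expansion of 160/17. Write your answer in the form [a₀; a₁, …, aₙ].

[9; 2, 2, 3]

160 ÷ 17 → quotient 9, remainder 7
17 ÷ 7 → quotient 2, remainder 3
7 ÷ 3 → quotient 2, remainder 1
3 ÷ 1 → quotient 3, remainder 0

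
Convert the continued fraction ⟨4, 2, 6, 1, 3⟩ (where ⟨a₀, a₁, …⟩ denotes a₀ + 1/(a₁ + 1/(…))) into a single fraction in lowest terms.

a_0 = 4: 4/1
a_1 = 2: 9/2
a_2 = 6: 58/13
a_3 = 1: 67/15
a_4 = 3: 259/58

259/58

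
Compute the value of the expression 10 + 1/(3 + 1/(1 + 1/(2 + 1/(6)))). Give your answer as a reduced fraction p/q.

719/70

Start with 6.
2 + 1/(6/1) = 2 + 1/6 = 13/6
1 + 1/(13/6) = 1 + 6/13 = 19/13
3 + 1/(19/13) = 3 + 13/19 = 70/19
10 + 1/(70/19) = 10 + 19/70 = 719/70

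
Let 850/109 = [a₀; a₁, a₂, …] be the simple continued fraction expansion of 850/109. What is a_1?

Apply division with remainder until the remainder is 0:
850 = 7·109 + 87, so a_0 = 7
109 = 1·87 + 22, so a_1 = 1

1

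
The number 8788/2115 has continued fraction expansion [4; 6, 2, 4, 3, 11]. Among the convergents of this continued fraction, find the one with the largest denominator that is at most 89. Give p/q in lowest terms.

a_0 = 4: 4/1  (≤ bound)
a_1 = 6: 25/6  (≤ bound)
a_2 = 2: 54/13  (≤ bound)
a_3 = 4: 241/58  (≤ bound)
a_4 = 3: 777/187  (> 89, stop)

241/58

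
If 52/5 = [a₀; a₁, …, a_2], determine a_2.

Repeatedly divide and take the remainder:
52 ÷ 5 → quotient 10, remainder 2
5 ÷ 2 → quotient 2, remainder 1
2 ÷ 1 → quotient 2, remainder 0

2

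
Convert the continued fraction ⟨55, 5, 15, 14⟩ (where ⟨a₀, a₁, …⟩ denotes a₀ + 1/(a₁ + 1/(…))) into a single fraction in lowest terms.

59006/1069

a_0 = 55: 55/1
a_1 = 5: 276/5
a_2 = 15: 4195/76
a_3 = 14: 59006/1069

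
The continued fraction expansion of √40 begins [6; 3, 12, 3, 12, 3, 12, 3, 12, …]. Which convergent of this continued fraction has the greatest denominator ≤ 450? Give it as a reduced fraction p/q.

721/114

a_0 = 6: 6/1  (≤ bound)
a_1 = 3: 19/3  (≤ bound)
a_2 = 12: 234/37  (≤ bound)
a_3 = 3: 721/114  (≤ bound)
a_4 = 12: 8886/1405  (> 450, stop)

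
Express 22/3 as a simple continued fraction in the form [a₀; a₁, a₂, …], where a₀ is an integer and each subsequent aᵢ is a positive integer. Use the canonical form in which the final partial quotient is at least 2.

[7; 3]

⌊22/3⌋ = 7, remainder 1
⌊3/1⌋ = 3, remainder 0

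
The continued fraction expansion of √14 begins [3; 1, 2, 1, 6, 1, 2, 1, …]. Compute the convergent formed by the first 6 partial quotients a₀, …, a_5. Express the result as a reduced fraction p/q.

116/31

Use the convergent recurrence hₖ = aₖ·hₖ₋₁ + hₖ₋₂ (and likewise for the denominators kₖ):
a_0 = 3: 3/1
a_1 = 1: 4/1
a_2 = 2: 11/3
a_3 = 1: 15/4
a_4 = 6: 101/27
a_5 = 1: 116/31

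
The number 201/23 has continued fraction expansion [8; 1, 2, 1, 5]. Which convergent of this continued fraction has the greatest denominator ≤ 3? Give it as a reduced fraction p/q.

List convergents until the denominator exceeds the bound:
a_0 = 8: 8/1  (≤ bound)
a_1 = 1: 9/1  (≤ bound)
a_2 = 2: 26/3  (≤ bound)
a_3 = 1: 35/4  (> 3, stop)

26/3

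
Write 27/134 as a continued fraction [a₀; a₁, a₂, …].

[0; 4, 1, 26]

27 ÷ 134 → quotient 0, remainder 27
134 ÷ 27 → quotient 4, remainder 26
27 ÷ 26 → quotient 1, remainder 1
26 ÷ 1 → quotient 26, remainder 0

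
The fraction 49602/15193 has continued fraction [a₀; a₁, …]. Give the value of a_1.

3

49602 ÷ 15193 → quotient 3, remainder 4023
15193 ÷ 4023 → quotient 3, remainder 3124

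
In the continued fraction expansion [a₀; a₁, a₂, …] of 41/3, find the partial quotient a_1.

1

41 ÷ 3 → quotient 13, remainder 2
3 ÷ 2 → quotient 1, remainder 1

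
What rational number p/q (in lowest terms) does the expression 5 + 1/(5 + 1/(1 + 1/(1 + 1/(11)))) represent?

Start with 11.
1 + 1/(11/1) = 1 + 1/11 = 12/11
1 + 1/(12/11) = 1 + 11/12 = 23/12
5 + 1/(23/12) = 5 + 12/23 = 127/23
5 + 1/(127/23) = 5 + 23/127 = 658/127

658/127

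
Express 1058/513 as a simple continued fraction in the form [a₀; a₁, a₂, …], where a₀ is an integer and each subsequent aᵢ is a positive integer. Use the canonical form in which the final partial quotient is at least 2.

1058 ÷ 513 → quotient 2, remainder 32
513 ÷ 32 → quotient 16, remainder 1
32 ÷ 1 → quotient 32, remainder 0

[2; 16, 32]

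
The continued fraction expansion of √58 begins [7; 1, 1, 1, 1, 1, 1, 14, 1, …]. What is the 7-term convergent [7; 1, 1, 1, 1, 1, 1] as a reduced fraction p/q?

a_0 = 7: 7/1
a_1 = 1: 8/1
a_2 = 1: 15/2
a_3 = 1: 23/3
a_4 = 1: 38/5
a_5 = 1: 61/8
a_6 = 1: 99/13

99/13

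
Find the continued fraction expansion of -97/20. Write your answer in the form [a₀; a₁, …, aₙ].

[-5; 6, 1, 2]

Run the Euclidean algorithm, recording each quotient:
-97 ÷ 20 → quotient -5, remainder 3
20 ÷ 3 → quotient 6, remainder 2
3 ÷ 2 → quotient 1, remainder 1
2 ÷ 1 → quotient 2, remainder 0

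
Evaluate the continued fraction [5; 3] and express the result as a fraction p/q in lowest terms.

Build up convergents one term at a time:
a_0 = 5: 5/1
a_1 = 3: 16/3

16/3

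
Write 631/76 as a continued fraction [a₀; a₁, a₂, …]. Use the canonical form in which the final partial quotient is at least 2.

⌊631/76⌋ = 8, remainder 23
⌊76/23⌋ = 3, remainder 7
⌊23/7⌋ = 3, remainder 2
⌊7/2⌋ = 3, remainder 1
⌊2/1⌋ = 2, remainder 0

[8; 3, 3, 3, 2]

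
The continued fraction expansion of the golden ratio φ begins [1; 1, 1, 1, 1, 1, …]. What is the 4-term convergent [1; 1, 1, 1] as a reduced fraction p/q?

Use the convergent recurrence hₖ = aₖ·hₖ₋₁ + hₖ₋₂ (and likewise for the denominators kₖ):
a_0 = 1: 1/1
a_1 = 1: 2/1
a_2 = 1: 3/2
a_3 = 1: 5/3

5/3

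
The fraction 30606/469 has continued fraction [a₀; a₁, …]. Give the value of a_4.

15

Apply division with remainder until the remainder is 0:
⌊30606/469⌋ = 65, remainder 121
⌊469/121⌋ = 3, remainder 106
⌊121/106⌋ = 1, remainder 15
⌊106/15⌋ = 7, remainder 1
⌊15/1⌋ = 15, remainder 0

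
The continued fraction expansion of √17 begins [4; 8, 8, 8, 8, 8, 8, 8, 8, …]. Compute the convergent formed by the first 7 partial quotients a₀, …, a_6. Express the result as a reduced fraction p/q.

1166876/283009

a_0 = 4: 4/1
a_1 = 8: 33/8
a_2 = 8: 268/65
a_3 = 8: 2177/528
a_4 = 8: 17684/4289
a_5 = 8: 143649/34840
a_6 = 8: 1166876/283009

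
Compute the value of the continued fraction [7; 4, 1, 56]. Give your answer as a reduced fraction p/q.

Start with 56.
1 + 1/(56/1) = 1 + 1/56 = 57/56
4 + 1/(57/56) = 4 + 56/57 = 284/57
7 + 1/(284/57) = 7 + 57/284 = 2045/284

2045/284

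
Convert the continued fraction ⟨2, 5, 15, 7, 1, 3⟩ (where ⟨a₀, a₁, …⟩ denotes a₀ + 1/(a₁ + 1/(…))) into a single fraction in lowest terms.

5221/2376

a_0 = 2: 2/1
a_1 = 5: 11/5
a_2 = 15: 167/76
a_3 = 7: 1180/537
a_4 = 1: 1347/613
a_5 = 3: 5221/2376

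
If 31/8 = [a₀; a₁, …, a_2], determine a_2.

31 ÷ 8 → quotient 3, remainder 7
8 ÷ 7 → quotient 1, remainder 1
7 ÷ 1 → quotient 7, remainder 0

7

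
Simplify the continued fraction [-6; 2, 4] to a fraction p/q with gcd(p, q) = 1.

Start with 4.
2 + 1/(4/1) = 2 + 1/4 = 9/4
-6 + 1/(9/4) = -6 + 4/9 = -50/9

-50/9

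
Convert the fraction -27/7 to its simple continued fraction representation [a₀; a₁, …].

[-4; 7]

⌊-27/7⌋ = -4, remainder 1
⌊7/1⌋ = 7, remainder 0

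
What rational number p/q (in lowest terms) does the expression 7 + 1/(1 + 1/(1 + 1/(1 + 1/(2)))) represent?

a_0 = 7: 7/1
a_1 = 1: 8/1
a_2 = 1: 15/2
a_3 = 1: 23/3
a_4 = 2: 61/8

61/8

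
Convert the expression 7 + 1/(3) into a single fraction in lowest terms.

22/3

a_0 = 7: 7/1
a_1 = 3: 22/3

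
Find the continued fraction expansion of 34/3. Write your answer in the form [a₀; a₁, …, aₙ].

[11; 3]

34 = 11·3 + 1, so a_0 = 11
3 = 3·1 + 0, so a_1 = 3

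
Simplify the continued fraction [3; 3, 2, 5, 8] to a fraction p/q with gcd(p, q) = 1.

a_0 = 3: 3/1
a_1 = 3: 10/3
a_2 = 2: 23/7
a_3 = 5: 125/38
a_4 = 8: 1023/311

1023/311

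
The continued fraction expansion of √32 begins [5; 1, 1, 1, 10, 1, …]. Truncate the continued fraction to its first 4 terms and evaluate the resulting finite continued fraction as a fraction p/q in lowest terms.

17/3

Compute successive convergents:
a_0 = 5: 5/1
a_1 = 1: 6/1
a_2 = 1: 11/2
a_3 = 1: 17/3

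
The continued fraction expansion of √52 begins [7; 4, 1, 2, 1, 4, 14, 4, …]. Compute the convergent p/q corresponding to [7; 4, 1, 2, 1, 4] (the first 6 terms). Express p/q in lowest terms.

Start with 4.
1 + 1/(4/1) = 1 + 1/4 = 5/4
2 + 1/(5/4) = 2 + 4/5 = 14/5
1 + 1/(14/5) = 1 + 5/14 = 19/14
4 + 1/(19/14) = 4 + 14/19 = 90/19
7 + 1/(90/19) = 7 + 19/90 = 649/90

649/90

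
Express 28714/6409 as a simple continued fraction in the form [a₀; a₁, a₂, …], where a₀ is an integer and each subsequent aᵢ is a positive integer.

28714 ÷ 6409 → quotient 4, remainder 3078
6409 ÷ 3078 → quotient 2, remainder 253
3078 ÷ 253 → quotient 12, remainder 42
253 ÷ 42 → quotient 6, remainder 1
42 ÷ 1 → quotient 42, remainder 0

[4; 2, 12, 6, 42]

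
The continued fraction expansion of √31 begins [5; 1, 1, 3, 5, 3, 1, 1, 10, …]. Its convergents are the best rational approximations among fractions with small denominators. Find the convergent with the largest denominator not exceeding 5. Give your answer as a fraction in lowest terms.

11/2

List convergents until the denominator exceeds the bound:
a_0 = 5: 5/1  (≤ bound)
a_1 = 1: 6/1  (≤ bound)
a_2 = 1: 11/2  (≤ bound)
a_3 = 3: 39/7  (> 5, stop)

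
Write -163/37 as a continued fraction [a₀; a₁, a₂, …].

-163 = -5·37 + 22, so a_0 = -5
37 = 1·22 + 15, so a_1 = 1
22 = 1·15 + 7, so a_2 = 1
15 = 2·7 + 1, so a_3 = 2
7 = 7·1 + 0, so a_4 = 7

[-5; 1, 1, 2, 7]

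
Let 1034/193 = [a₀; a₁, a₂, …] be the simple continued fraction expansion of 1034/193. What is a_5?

1034 ÷ 193 → quotient 5, remainder 69
193 ÷ 69 → quotient 2, remainder 55
69 ÷ 55 → quotient 1, remainder 14
55 ÷ 14 → quotient 3, remainder 13
14 ÷ 13 → quotient 1, remainder 1
13 ÷ 1 → quotient 13, remainder 0

13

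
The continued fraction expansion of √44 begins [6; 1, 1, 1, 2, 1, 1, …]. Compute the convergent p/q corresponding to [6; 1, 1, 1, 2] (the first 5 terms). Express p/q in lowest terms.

53/8

Work from the innermost term outward:
Start with 2.
1 + 1/(2/1) = 1 + 1/2 = 3/2
1 + 1/(3/2) = 1 + 2/3 = 5/3
1 + 1/(5/3) = 1 + 3/5 = 8/5
6 + 1/(8/5) = 6 + 5/8 = 53/8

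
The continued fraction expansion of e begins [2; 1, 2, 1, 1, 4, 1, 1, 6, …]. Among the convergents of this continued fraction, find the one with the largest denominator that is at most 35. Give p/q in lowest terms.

87/32

a_0 = 2: 2/1  (≤ bound)
a_1 = 1: 3/1  (≤ bound)
a_2 = 2: 8/3  (≤ bound)
a_3 = 1: 11/4  (≤ bound)
a_4 = 1: 19/7  (≤ bound)
a_5 = 4: 87/32  (≤ bound)
a_6 = 1: 106/39  (> 35, stop)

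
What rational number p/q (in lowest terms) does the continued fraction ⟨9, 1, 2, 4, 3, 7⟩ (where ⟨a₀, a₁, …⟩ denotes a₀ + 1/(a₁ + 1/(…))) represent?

2975/307

a_0 = 9: 9/1
a_1 = 1: 10/1
a_2 = 2: 29/3
a_3 = 4: 126/13
a_4 = 3: 407/42
a_5 = 7: 2975/307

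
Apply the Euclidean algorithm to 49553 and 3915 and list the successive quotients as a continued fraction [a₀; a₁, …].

Repeatedly divide and take the remainder:
49553 ÷ 3915 → quotient 12, remainder 2573
3915 ÷ 2573 → quotient 1, remainder 1342
2573 ÷ 1342 → quotient 1, remainder 1231
1342 ÷ 1231 → quotient 1, remainder 111
1231 ÷ 111 → quotient 11, remainder 10
111 ÷ 10 → quotient 11, remainder 1
10 ÷ 1 → quotient 10, remainder 0

[12; 1, 1, 1, 11, 11, 10]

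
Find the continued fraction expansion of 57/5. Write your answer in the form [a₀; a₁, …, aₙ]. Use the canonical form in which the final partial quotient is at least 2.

[11; 2, 2]

Repeatedly divide and take the remainder:
57 ÷ 5 → quotient 11, remainder 2
5 ÷ 2 → quotient 2, remainder 1
2 ÷ 1 → quotient 2, remainder 0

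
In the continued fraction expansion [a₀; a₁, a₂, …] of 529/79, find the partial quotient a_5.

⌊529/79⌋ = 6, remainder 55
⌊79/55⌋ = 1, remainder 24
⌊55/24⌋ = 2, remainder 7
⌊24/7⌋ = 3, remainder 3
⌊7/3⌋ = 2, remainder 1
⌊3/1⌋ = 3, remainder 0

3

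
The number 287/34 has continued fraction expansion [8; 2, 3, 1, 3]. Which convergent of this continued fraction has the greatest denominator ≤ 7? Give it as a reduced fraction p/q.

List convergents until the denominator exceeds the bound:
a_0 = 8: 8/1  (≤ bound)
a_1 = 2: 17/2  (≤ bound)
a_2 = 3: 59/7  (≤ bound)
a_3 = 1: 76/9  (> 7, stop)

59/7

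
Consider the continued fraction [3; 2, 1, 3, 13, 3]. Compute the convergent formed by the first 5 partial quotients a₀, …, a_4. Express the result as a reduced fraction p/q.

491/146

Starting at the tail and folding back:
Start with 13.
3 + 1/(13/1) = 3 + 1/13 = 40/13
1 + 1/(40/13) = 1 + 13/40 = 53/40
2 + 1/(53/40) = 2 + 40/53 = 146/53
3 + 1/(146/53) = 3 + 53/146 = 491/146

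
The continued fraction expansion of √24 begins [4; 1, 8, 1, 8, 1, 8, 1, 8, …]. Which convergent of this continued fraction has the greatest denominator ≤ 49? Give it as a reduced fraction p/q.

49/10

a_0 = 4: 4/1  (≤ bound)
a_1 = 1: 5/1  (≤ bound)
a_2 = 8: 44/9  (≤ bound)
a_3 = 1: 49/10  (≤ bound)
a_4 = 8: 436/89  (> 49, stop)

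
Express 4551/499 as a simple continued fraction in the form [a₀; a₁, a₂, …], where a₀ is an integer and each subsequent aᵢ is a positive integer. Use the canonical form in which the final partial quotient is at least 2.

4551 ÷ 499 → quotient 9, remainder 60
499 ÷ 60 → quotient 8, remainder 19
60 ÷ 19 → quotient 3, remainder 3
19 ÷ 3 → quotient 6, remainder 1
3 ÷ 1 → quotient 3, remainder 0

[9; 8, 3, 6, 3]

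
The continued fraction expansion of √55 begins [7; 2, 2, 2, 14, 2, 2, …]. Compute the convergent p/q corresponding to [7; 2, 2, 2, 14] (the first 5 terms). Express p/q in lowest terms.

Use the convergent recurrence hₖ = aₖ·hₖ₋₁ + hₖ₋₂ (and likewise for the denominators kₖ):
a_0 = 7: 7/1
a_1 = 2: 15/2
a_2 = 2: 37/5
a_3 = 2: 89/12
a_4 = 14: 1283/173

1283/173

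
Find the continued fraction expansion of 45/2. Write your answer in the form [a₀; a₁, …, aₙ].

[22; 2]

⌊45/2⌋ = 22, remainder 1
⌊2/1⌋ = 2, remainder 0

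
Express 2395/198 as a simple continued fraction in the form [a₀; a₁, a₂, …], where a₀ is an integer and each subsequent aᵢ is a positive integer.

[12; 10, 2, 2, 1, 2]

2395 = 12·198 + 19, so a_0 = 12
198 = 10·19 + 8, so a_1 = 10
19 = 2·8 + 3, so a_2 = 2
8 = 2·3 + 2, so a_3 = 2
3 = 1·2 + 1, so a_4 = 1
2 = 2·1 + 0, so a_5 = 2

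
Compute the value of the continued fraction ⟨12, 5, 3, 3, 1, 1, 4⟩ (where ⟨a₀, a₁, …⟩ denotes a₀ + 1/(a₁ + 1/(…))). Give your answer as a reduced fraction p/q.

Start with 4.
1 + 1/(4/1) = 1 + 1/4 = 5/4
1 + 1/(5/4) = 1 + 4/5 = 9/5
3 + 1/(9/5) = 3 + 5/9 = 32/9
3 + 1/(32/9) = 3 + 9/32 = 105/32
5 + 1/(105/32) = 5 + 32/105 = 557/105
12 + 1/(557/105) = 12 + 105/557 = 6789/557

6789/557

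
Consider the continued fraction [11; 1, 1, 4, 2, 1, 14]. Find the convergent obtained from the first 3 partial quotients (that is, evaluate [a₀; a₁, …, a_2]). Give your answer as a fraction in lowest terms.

23/2

Start with 1.
1 + 1/(1/1) = 1 + 1/1 = 2/1
11 + 1/(2/1) = 11 + 1/2 = 23/2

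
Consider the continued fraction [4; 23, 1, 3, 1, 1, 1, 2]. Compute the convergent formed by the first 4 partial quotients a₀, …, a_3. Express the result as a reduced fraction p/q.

384/95

Start with 3.
1 + 1/(3/1) = 1 + 1/3 = 4/3
23 + 1/(4/3) = 23 + 3/4 = 95/4
4 + 1/(95/4) = 4 + 4/95 = 384/95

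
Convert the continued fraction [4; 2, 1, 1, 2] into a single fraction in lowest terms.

a_0 = 4: 4/1
a_1 = 2: 9/2
a_2 = 1: 13/3
a_3 = 1: 22/5
a_4 = 2: 57/13

57/13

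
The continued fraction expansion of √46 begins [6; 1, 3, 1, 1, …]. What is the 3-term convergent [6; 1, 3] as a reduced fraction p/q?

27/4

a_0 = 6: 6/1
a_1 = 1: 7/1
a_2 = 3: 27/4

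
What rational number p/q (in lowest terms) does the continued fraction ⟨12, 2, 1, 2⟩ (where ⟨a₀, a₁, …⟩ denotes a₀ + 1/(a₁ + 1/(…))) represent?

99/8

Use the convergent recurrence hₖ = aₖ·hₖ₋₁ + hₖ₋₂ (and likewise for the denominators kₖ):
a_0 = 12: 12/1
a_1 = 2: 25/2
a_2 = 1: 37/3
a_3 = 2: 99/8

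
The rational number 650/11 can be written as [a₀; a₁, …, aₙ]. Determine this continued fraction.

Run the Euclidean algorithm, recording each quotient:
650 = 59·11 + 1, so a_0 = 59
11 = 11·1 + 0, so a_1 = 11

[59; 11]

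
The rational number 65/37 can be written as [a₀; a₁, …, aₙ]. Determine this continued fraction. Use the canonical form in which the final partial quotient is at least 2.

[1; 1, 3, 9]

65 = 1·37 + 28, so a_0 = 1
37 = 1·28 + 9, so a_1 = 1
28 = 3·9 + 1, so a_2 = 3
9 = 9·1 + 0, so a_3 = 9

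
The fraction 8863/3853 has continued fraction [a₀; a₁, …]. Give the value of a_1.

Apply division with remainder until the remainder is 0:
⌊8863/3853⌋ = 2, remainder 1157
⌊3853/1157⌋ = 3, remainder 382

3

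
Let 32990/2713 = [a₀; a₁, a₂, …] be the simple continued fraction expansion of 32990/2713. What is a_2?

3

⌊32990/2713⌋ = 12, remainder 434
⌊2713/434⌋ = 6, remainder 109
⌊434/109⌋ = 3, remainder 107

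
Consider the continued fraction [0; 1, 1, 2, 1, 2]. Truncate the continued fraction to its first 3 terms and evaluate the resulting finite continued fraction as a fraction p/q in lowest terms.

1/2

Use the convergent recurrence hₖ = aₖ·hₖ₋₁ + hₖ₋₂ (and likewise for the denominators kₖ):
a_0 = 0: 0/1
a_1 = 1: 1/1
a_2 = 1: 1/2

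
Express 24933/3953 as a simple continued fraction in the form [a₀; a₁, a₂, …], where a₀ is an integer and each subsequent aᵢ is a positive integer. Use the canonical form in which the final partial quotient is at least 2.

⌊24933/3953⌋ = 6, remainder 1215
⌊3953/1215⌋ = 3, remainder 308
⌊1215/308⌋ = 3, remainder 291
⌊308/291⌋ = 1, remainder 17
⌊291/17⌋ = 17, remainder 2
⌊17/2⌋ = 8, remainder 1
⌊2/1⌋ = 2, remainder 0

[6; 3, 3, 1, 17, 8, 2]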